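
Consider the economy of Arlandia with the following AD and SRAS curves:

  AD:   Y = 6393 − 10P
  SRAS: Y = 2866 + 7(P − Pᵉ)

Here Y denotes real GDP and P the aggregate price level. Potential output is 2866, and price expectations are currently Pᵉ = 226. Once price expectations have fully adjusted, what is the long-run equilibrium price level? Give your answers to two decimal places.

Short run: with Pᵉ = 226, SRAS is Y = 1284 + 7P. Setting AD = SRAS gives 5109 = 17P, so P = 300.53 and Y = 6393 − 10P = 3387.71.
Output 3387.71 is above potential 2866, so over time expected prices rise and SRAS shifts left until Y returns to 2866.
Long run: Y = 2866 on the AD curve gives 2866 = 6393 − 10P, so P = 352.70.

Long-run P = 352.70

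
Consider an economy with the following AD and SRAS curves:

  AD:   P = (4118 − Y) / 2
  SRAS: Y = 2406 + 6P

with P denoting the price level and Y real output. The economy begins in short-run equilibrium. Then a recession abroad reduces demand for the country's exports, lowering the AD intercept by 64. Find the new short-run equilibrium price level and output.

This is a negative demand shock: AD shifts left.
New AD: Y = 4054 − 2P.
Set AD = SRAS: 4054 − 2P = 2406 + 6P, so 1648 = 8P and P = 206.
Y = 4054 − 2·206 = 3642.

P = 206, Y = 3642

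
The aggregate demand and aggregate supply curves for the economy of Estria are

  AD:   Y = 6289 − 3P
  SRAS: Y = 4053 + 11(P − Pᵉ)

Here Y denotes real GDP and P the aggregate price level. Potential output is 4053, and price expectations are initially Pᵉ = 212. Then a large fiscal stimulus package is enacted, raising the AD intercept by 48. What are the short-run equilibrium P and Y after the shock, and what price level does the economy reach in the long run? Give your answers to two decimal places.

Short run: P = 329.71, Y = 5347.86. Long run: P = 761.33.

AD shifts right: new AD is Y = 6337 − 3P. With Pᵉ = 212, SRAS is Y = 1721 + 11P.
Short run: 6337 − 3P = 1721 + 11P gives 4616 = 14P, so P = 329.71 and Y = 6337 − 3P = 5347.86.
Y = 5347.86 is above potential 4053; expectations adjust and SRAS shifts left until Y = 4053.
Long run: on the new AD curve, 4053 = 6337 − 3P gives P = 761.33.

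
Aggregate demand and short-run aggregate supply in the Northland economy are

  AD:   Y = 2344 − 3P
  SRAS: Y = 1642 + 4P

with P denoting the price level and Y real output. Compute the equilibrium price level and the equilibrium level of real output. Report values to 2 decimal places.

P = 100.29, Y = 2043.14

Set AD = SRAS: 2344 − 3P = 1642 + 4P, so 702 = 7P and P = 100.29.
Substituting into AD, Y = 2344 − 3P = 2043.14.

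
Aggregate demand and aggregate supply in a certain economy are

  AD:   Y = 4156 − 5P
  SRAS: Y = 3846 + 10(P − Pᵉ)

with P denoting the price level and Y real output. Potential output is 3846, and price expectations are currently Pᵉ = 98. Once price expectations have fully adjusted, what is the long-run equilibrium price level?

Long-run P = 62

Short run: with Pᵉ = 98, SRAS is Y = 2866 + 10P. Setting AD = SRAS gives 1290 = 15P, so P = 86 and Y = 4156 − 5·86 = 3726.
Output 3726 is below potential 3846, so over time expected prices fall and SRAS shifts right until Y returns to 3846.
Long run: Y = 3846 on the AD curve gives 3846 = 4156 − 5P, so P = 62.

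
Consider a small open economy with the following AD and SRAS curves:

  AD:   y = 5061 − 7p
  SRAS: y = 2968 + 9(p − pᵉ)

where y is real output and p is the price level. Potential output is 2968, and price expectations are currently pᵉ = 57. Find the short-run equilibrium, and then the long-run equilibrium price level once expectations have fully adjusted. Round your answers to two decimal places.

Short run: p = 162.88, y = 3920.88. Long run: p = 299.00.

Short run: with pᵉ = 57, SRAS is y = 2455 + 9p. Setting AD = SRAS gives 2606 = 16p, so p = 162.88 and y = 5061 − 7p = 3920.88.
Output 3920.88 is above potential 2968, so over time expected prices rise and SRAS shifts left until y returns to 2968.
Long run: y = 2968 on the AD curve gives 2968 = 5061 − 7p, so p = 299.00.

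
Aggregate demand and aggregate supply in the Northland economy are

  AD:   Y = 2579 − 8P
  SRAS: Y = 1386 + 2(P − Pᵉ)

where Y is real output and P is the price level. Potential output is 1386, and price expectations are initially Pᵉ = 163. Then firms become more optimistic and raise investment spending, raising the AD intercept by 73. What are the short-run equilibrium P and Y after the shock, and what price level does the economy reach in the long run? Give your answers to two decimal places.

Short run: P = 159.20, Y = 1378.40. Long run: P = 158.25.

AD shifts right: new AD is Y = 2652 − 8P. With Pᵉ = 163, SRAS is Y = 1060 + 2P.
Short run: 2652 − 8P = 1060 + 2P gives 1592 = 10P, so P = 159.20 and Y = 2652 − 8P = 1378.40.
Y = 1378.40 is below potential 1386; expectations adjust and SRAS shifts right until Y = 1386.
Long run: on the new AD curve, 1386 = 2652 − 8P gives P = 158.25.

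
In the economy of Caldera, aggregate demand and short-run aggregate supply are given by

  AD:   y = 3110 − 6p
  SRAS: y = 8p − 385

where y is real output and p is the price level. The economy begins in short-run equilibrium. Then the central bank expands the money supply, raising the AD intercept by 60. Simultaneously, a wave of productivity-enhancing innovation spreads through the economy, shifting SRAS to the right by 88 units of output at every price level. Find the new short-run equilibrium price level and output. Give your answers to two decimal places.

p = 247.64, y = 1684.14

After both shocks: AD is y = 3170 − 6p and SRAS is y = 8p − 297.
Setting them equal: 3467 = 14p, so p = 247.64.
Substituting into AD, y = 1684.14.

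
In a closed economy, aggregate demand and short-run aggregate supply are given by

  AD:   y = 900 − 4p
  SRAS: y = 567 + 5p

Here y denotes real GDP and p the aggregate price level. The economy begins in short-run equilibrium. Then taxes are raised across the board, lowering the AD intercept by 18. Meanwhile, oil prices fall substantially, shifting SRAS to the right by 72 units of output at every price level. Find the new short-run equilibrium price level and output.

After both shocks: AD is y = 882 − 4p and SRAS is y = 639 + 5p.
Setting them equal: 243 = 9p, so p = 27.
y = 882 − 4·27 = 774.

p = 27, y = 774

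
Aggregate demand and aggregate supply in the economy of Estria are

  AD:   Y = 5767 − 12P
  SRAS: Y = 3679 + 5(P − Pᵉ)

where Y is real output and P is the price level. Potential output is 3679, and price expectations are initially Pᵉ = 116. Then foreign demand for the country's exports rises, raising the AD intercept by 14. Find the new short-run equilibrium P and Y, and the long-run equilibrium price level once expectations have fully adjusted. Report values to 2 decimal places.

AD shifts right: new AD is Y = 5781 − 12P. With Pᵉ = 116, SRAS is Y = 3099 + 5P.
Short run: 5781 − 12P = 3099 + 5P gives 2682 = 17P, so P = 157.76 and Y = 5781 − 12P = 3887.82.
Y = 3887.82 is above potential 3679; expectations adjust and SRAS shifts left until Y = 3679.
Long run: on the new AD curve, 3679 = 5781 − 12P gives P = 175.17.

Short run: P = 157.76, Y = 3887.82. Long run: P = 175.17.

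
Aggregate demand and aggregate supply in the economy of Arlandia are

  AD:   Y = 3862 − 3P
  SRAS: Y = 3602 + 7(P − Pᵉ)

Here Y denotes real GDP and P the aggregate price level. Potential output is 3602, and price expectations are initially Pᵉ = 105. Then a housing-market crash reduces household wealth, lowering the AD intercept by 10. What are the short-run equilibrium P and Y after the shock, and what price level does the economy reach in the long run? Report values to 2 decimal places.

AD shifts left: new AD is Y = 3852 − 3P. With Pᵉ = 105, SRAS is Y = 2867 + 7P.
Short run: 3852 − 3P = 2867 + 7P gives 985 = 10P, so P = 98.50 and Y = 3852 − 3P = 3556.50.
Y = 3556.50 is below potential 3602; expectations adjust and SRAS shifts right until Y = 3602.
Long run: on the new AD curve, 3602 = 3852 − 3P gives P = 83.33.

Short run: P = 98.50, Y = 3556.50. Long run: P = 83.33.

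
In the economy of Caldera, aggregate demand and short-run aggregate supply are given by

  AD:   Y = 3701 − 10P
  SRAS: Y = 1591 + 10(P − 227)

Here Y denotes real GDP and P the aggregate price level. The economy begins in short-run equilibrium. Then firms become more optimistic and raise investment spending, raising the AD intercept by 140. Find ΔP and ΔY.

This is a positive demand shock: AD shifts right.
New AD: Y = 3841 − 10P.
SRAS can be written Y = 10P − 679.
Set AD = SRAS: 3841 − 10P = 10P − 679, so 4520 = 20P and P = 226.
Y = 3841 − 10·226 = 1581.
Initially P = 219, Y = 1511, so ΔP = +7 and ΔY = +70.

ΔP = +7, ΔY = +70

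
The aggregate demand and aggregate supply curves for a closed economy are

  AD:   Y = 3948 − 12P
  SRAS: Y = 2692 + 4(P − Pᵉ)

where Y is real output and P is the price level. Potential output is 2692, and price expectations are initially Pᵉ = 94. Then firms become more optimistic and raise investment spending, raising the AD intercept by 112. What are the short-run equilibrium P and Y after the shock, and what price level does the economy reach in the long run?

Short run: P = 109, Y = 2752. Long run: P = 114.

AD shifts right: new AD is Y = 4060 − 12P. With Pᵉ = 94, SRAS is Y = 2316 + 4P.
Short run: 4060 − 12P = 2316 + 4P gives 1744 = 16P, so P = 109 and Y = 4060 − 12·109 = 2752.
Y = 2752 is above potential 2692; expectations adjust and SRAS shifts left until Y = 2692.
Long run: on the new AD curve, 2692 = 4060 − 12P gives P = 114.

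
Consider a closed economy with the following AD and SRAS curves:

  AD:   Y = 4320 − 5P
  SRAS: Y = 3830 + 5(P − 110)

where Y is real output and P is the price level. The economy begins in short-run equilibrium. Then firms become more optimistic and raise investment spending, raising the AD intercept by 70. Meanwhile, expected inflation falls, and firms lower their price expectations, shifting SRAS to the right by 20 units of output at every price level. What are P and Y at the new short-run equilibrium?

P = 109, Y = 3845

After both shocks: AD is Y = 4390 − 5P and SRAS is Y = 3300 + 5P.
Setting them equal: 1090 = 10P, so P = 109.
Y = 4390 − 5·109 = 3845.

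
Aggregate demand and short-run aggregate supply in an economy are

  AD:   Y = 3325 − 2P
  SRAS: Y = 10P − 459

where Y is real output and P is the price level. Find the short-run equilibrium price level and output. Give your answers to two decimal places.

P = 315.33, Y = 2694.33

Set AD = SRAS: 3325 − 2P = 10P − 459, so 3784 = 12P and P = 315.33.
Substituting into AD, Y = 3325 − 2P = 2694.33.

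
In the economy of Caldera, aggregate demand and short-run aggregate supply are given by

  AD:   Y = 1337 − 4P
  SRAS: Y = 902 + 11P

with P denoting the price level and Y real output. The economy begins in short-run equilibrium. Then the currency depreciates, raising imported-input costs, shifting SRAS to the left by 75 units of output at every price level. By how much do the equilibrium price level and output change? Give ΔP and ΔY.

This is a negative supply shock: SRAS shifts left.
New SRAS: Y = 827 + 11P.
Set AD = SRAS: 1337 − 4P = 827 + 11P, so 510 = 15P and P = 34.
Y = 1337 − 4·34 = 1201.
Initially P = 29, Y = 1221, so ΔP = +5 and ΔY = -20.

ΔP = +5, ΔY = -20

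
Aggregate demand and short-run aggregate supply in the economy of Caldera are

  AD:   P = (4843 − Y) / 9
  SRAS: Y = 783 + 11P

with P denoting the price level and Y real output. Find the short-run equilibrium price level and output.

Rearrange AD to Y = 4843 − 9P.
Set AD = SRAS: 4843 − 9P = 783 + 11P, so 4060 = 20P and P = 203.
Then Y = 4843 − 9·203 = 3016.

P = 203, Y = 3016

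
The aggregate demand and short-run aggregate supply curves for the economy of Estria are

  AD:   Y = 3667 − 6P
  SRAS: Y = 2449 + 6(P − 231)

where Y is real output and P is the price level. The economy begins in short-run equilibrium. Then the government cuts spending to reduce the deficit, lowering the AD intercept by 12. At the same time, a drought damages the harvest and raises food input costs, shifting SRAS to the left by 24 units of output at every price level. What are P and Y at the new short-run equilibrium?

After both shocks: AD is Y = 3655 − 6P and SRAS is Y = 1039 + 6P.
Setting them equal: 2616 = 12P, so P = 218.
Y = 3655 − 6·218 = 2347.

P = 218, Y = 2347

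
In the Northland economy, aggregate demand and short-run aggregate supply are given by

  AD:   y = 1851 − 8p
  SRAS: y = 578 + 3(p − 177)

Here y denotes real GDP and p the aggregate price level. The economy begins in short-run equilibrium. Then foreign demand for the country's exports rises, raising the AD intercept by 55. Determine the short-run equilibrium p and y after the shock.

This is a positive demand shock: AD shifts right.
New AD: y = 1906 − 8p.
SRAS can be written y = 47 + 3p.
Set AD = SRAS: 1906 − 8p = 47 + 3p, so 1859 = 11p and p = 169.
y = 1906 − 8·169 = 554.

p = 169, y = 554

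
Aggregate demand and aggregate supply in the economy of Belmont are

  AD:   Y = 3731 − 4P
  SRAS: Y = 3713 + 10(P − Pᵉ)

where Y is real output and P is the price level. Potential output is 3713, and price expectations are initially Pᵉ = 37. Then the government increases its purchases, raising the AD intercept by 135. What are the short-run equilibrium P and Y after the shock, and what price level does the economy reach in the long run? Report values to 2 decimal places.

Short run: P = 37.36, Y = 3716.57. Long run: P = 38.25.

AD shifts right: new AD is Y = 3866 − 4P. With Pᵉ = 37, SRAS is Y = 3343 + 10P.
Short run: 3866 − 4P = 3343 + 10P gives 523 = 14P, so P = 37.36 and Y = 3866 − 4P = 3716.57.
Y = 3716.57 is above potential 3713; expectations adjust and SRAS shifts left until Y = 3713.
Long run: on the new AD curve, 3713 = 3866 − 4P gives P = 38.25.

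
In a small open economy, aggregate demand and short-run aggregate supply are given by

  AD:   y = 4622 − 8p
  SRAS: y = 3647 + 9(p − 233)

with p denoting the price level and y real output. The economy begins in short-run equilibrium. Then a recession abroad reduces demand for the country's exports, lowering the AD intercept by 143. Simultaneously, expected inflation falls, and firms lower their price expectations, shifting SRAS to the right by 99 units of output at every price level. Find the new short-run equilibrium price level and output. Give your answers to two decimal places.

p = 166.47, y = 3147.24

After both shocks: AD is y = 4479 − 8p and SRAS is y = 1649 + 9p.
Setting them equal: 2830 = 17p, so p = 166.47.
Substituting into AD, y = 3147.24.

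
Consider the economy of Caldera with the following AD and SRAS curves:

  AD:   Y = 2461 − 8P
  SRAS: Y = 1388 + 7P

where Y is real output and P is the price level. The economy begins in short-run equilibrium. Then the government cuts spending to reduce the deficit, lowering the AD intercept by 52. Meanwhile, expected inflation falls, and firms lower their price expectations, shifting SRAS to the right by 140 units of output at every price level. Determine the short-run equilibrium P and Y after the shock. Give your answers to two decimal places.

After both shocks: AD is Y = 2409 − 8P and SRAS is Y = 1528 + 7P.
Setting them equal: 881 = 15P, so P = 58.73.
Substituting into AD, Y = 1939.13.

P = 58.73, Y = 1939.13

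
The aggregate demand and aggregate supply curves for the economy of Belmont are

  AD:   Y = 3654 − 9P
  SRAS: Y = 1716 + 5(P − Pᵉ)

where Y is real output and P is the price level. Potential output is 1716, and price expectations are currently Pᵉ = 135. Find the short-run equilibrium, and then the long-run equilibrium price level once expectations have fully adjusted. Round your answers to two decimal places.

Short run: with Pᵉ = 135, SRAS is Y = 1041 + 5P. Setting AD = SRAS gives 2613 = 14P, so P = 186.64 and Y = 3654 − 9P = 1974.21.
Output 1974.21 is above potential 1716, so over time expected prices rise and SRAS shifts left until Y returns to 1716.
Long run: Y = 1716 on the AD curve gives 1716 = 3654 − 9P, so P = 215.33.

Short run: P = 186.64, Y = 1974.21. Long run: P = 215.33.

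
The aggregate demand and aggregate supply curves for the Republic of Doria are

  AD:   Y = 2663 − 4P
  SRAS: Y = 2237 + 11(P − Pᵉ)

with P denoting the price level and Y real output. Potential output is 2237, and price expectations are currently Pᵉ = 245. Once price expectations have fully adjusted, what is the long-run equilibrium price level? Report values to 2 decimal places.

Long-run P = 106.50

Short run: with Pᵉ = 245, SRAS is Y = 11P − 458. Setting AD = SRAS gives 3121 = 15P, so P = 208.07 and Y = 2663 − 4P = 1830.73.
Output 1830.73 is below potential 2237, so over time expected prices fall and SRAS shifts right until Y returns to 2237.
Long run: Y = 2237 on the AD curve gives 2237 = 2663 − 4P, so P = 106.50.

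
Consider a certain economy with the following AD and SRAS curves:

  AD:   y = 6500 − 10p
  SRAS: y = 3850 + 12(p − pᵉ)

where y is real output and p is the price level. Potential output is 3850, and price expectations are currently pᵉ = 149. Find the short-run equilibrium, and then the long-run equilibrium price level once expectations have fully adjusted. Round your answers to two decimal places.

Short run: with pᵉ = 149, SRAS is y = 2062 + 12p. Setting AD = SRAS gives 4438 = 22p, so p = 201.73 and y = 6500 − 10p = 4482.73.
Output 4482.73 is above potential 3850, so over time expected prices rise and SRAS shifts left until y returns to 3850.
Long run: y = 3850 on the AD curve gives 3850 = 6500 − 10p, so p = 265.00.

Short run: p = 201.73, y = 4482.73. Long run: p = 265.00.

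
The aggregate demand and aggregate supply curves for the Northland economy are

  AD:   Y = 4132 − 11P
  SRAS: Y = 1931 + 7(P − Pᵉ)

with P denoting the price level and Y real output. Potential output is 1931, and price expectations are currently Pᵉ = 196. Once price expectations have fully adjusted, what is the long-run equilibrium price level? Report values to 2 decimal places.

Long-run P = 200.09

Short run: with Pᵉ = 196, SRAS is Y = 559 + 7P. Setting AD = SRAS gives 3573 = 18P, so P = 198.50 and Y = 4132 − 11P = 1948.50.
Output 1948.50 is above potential 1931, so over time expected prices rise and SRAS shifts left until Y returns to 1931.
Long run: Y = 1931 on the AD curve gives 1931 = 4132 − 11P, so P = 200.09.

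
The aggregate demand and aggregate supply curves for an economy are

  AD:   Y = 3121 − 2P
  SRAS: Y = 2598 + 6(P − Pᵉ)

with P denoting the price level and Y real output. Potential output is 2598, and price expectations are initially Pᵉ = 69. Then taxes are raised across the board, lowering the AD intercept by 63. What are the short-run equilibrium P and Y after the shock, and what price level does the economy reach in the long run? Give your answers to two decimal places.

AD shifts left: new AD is Y = 3058 − 2P. With Pᵉ = 69, SRAS is Y = 2184 + 6P.
Short run: 3058 − 2P = 2184 + 6P gives 874 = 8P, so P = 109.25 and Y = 3058 − 2P = 2839.50.
Y = 2839.50 is above potential 2598; expectations adjust and SRAS shifts left until Y = 2598.
Long run: on the new AD curve, 2598 = 3058 − 2P gives P = 230.00.

Short run: P = 109.25, Y = 2839.50. Long run: P = 230.00.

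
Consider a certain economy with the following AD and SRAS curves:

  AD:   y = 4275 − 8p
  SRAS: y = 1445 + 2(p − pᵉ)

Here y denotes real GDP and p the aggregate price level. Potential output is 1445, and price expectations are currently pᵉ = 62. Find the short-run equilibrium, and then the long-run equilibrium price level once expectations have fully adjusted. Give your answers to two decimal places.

Short run: p = 295.40, y = 1911.80. Long run: p = 353.75.

Short run: with pᵉ = 62, SRAS is y = 1321 + 2p. Setting AD = SRAS gives 2954 = 10p, so p = 295.40 and y = 4275 − 8p = 1911.80.
Output 1911.80 is above potential 1445, so over time expected prices rise and SRAS shifts left until y returns to 1445.
Long run: y = 1445 on the AD curve gives 1445 = 4275 − 8p, so p = 353.75.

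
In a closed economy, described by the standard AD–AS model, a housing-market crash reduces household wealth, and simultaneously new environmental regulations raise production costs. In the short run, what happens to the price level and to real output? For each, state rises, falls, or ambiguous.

Price level: ambiguous; output: falls

The first event is a negative demand shock: AD shifts left, which by itself pushes P down and Y down.
The second is an adverse supply shock: SRAS shifts left, which by itself pushes P up and Y down.
The two shocks push P in opposite directions, so the effect on P is ambiguous. Both shocks push Y down, so Y falls.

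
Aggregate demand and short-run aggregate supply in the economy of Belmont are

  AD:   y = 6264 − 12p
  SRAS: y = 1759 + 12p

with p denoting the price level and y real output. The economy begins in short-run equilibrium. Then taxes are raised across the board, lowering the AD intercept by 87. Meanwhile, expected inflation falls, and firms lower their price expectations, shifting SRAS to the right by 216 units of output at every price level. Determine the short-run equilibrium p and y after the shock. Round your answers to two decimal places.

p = 175.08, y = 4076.00

After both shocks: AD is y = 6177 − 12p and SRAS is y = 1975 + 12p.
Setting them equal: 4202 = 24p, so p = 175.08.
Substituting into AD, y = 4076.00.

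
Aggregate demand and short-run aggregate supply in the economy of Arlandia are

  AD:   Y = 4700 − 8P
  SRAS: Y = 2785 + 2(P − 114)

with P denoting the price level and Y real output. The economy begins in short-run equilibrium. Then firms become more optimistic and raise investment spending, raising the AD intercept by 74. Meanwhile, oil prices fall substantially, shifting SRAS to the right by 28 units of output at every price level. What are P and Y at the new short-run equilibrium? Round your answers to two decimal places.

After both shocks: AD is Y = 4774 − 8P and SRAS is Y = 2585 + 2P.
Setting them equal: 2189 = 10P, so P = 218.90.
Substituting into AD, Y = 3022.80.

P = 218.90, Y = 3022.80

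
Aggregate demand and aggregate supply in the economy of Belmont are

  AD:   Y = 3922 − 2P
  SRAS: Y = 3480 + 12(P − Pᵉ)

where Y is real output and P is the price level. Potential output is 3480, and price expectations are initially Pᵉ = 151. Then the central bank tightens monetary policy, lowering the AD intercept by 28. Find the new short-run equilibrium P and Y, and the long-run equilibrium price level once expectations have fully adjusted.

AD shifts left: new AD is Y = 3894 − 2P. With Pᵉ = 151, SRAS is Y = 1668 + 12P.
Short run: 3894 − 2P = 1668 + 12P gives 2226 = 14P, so P = 159 and Y = 3894 − 2·159 = 3576.
Y = 3576 is above potential 3480; expectations adjust and SRAS shifts left until Y = 3480.
Long run: on the new AD curve, 3480 = 3894 − 2P gives P = 207.

Short run: P = 159, Y = 3576. Long run: P = 207.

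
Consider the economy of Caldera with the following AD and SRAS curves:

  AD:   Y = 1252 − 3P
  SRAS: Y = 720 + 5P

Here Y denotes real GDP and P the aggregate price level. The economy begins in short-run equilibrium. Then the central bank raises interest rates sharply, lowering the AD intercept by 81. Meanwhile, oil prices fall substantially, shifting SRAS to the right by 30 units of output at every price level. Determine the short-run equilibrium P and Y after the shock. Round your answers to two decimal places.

P = 52.63, Y = 1013.13

After both shocks: AD is Y = 1171 − 3P and SRAS is Y = 750 + 5P.
Setting them equal: 421 = 8P, so P = 52.63.
Substituting into AD, Y = 1013.13.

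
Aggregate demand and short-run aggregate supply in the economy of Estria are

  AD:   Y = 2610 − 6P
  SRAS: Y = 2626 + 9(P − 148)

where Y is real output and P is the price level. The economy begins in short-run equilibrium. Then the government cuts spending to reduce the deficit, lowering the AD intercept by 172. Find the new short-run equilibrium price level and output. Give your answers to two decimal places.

This is a negative demand shock: AD shifts left.
New AD: Y = 2438 − 6P.
SRAS can be written Y = 1294 + 9P.
Set AD = SRAS: 2438 − 6P = 1294 + 9P, so 1144 = 15P and P = 76.27.
Substituting into AD, Y = 1980.40.

P = 76.27, Y = 1980.40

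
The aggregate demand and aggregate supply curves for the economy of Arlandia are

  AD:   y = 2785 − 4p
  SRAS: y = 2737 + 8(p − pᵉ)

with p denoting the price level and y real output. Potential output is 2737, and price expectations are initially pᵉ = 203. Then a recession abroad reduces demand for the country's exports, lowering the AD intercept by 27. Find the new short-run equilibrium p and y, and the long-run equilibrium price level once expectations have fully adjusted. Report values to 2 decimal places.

Short run: p = 137.08, y = 2209.67. Long run: p = 5.25.

AD shifts left: new AD is y = 2758 − 4p. With pᵉ = 203, SRAS is y = 1113 + 8p.
Short run: 2758 − 4p = 1113 + 8p gives 1645 = 12p, so p = 137.08 and y = 2758 − 4p = 2209.67.
y = 2209.67 is below potential 2737; expectations adjust and SRAS shifts right until y = 2737.
Long run: on the new AD curve, 2737 = 2758 − 4p gives p = 5.25.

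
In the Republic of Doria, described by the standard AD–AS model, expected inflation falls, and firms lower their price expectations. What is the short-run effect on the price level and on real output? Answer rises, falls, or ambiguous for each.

This is a favourable supply shock: SRAS shifts right.
Moving along the downward-sloping AD curve, P falls and Y rises.

Price level: falls; output: rises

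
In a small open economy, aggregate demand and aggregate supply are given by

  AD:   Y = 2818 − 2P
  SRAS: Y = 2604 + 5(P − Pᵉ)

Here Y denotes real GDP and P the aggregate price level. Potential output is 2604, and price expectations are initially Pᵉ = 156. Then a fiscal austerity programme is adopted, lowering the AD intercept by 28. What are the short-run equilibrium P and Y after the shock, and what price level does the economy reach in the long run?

Short run: P = 138, Y = 2514. Long run: P = 93.

AD shifts left: new AD is Y = 2790 − 2P. With Pᵉ = 156, SRAS is Y = 1824 + 5P.
Short run: 2790 − 2P = 1824 + 5P gives 966 = 7P, so P = 138 and Y = 2790 − 2·138 = 2514.
Y = 2514 is below potential 2604; expectations adjust and SRAS shifts right until Y = 2604.
Long run: on the new AD curve, 2604 = 2790 − 2P gives P = 93.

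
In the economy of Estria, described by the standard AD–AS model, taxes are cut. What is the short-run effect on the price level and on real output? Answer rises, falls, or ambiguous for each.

This is a positive demand shock: AD shifts right.
Moving along the upward-sloping SRAS curve, P rises and Y rises.

Price level: rises; output: rises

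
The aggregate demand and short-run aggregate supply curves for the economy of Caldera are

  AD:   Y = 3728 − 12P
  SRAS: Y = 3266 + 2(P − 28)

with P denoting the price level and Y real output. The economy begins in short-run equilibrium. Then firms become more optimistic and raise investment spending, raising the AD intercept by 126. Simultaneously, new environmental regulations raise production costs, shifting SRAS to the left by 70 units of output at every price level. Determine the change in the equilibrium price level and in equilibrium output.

After both shocks: AD is Y = 3854 − 12P and SRAS is Y = 3140 + 2P.
Setting them equal: 714 = 14P, so P = 51.
Y = 3854 − 12·51 = 3242.
Initially P = 37, Y = 3284, so ΔP = +14 and ΔY = -42.

ΔP = +14, ΔY = -42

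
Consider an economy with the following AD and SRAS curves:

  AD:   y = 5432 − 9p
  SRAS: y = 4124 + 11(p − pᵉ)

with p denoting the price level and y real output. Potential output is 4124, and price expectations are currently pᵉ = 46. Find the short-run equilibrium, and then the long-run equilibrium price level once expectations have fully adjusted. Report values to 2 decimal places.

Short run: with pᵉ = 46, SRAS is y = 3618 + 11p. Setting AD = SRAS gives 1814 = 20p, so p = 90.70 and y = 5432 − 9p = 4615.70.
Output 4615.70 is above potential 4124, so over time expected prices rise and SRAS shifts left until y returns to 4124.
Long run: y = 4124 on the AD curve gives 4124 = 5432 − 9p, so p = 145.33.

Short run: p = 90.70, y = 4615.70. Long run: p = 145.33.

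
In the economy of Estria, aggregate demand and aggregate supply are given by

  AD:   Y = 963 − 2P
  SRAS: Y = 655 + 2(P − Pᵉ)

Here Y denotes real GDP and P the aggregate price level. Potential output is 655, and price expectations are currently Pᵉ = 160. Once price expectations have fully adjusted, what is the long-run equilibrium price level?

Short run: with Pᵉ = 160, SRAS is Y = 335 + 2P. Setting AD = SRAS gives 628 = 4P, so P = 157 and Y = 963 − 2·157 = 649.
Output 649 is below potential 655, so over time expected prices fall and SRAS shifts right until Y returns to 655.
Long run: Y = 655 on the AD curve gives 655 = 963 − 2P, so P = 154.

Long-run P = 154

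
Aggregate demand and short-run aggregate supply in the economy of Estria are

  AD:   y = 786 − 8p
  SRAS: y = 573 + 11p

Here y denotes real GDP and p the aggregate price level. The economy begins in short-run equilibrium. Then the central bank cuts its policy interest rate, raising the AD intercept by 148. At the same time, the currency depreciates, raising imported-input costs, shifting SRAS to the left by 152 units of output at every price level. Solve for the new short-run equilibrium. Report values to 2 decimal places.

After both shocks: AD is y = 934 − 8p and SRAS is y = 421 + 11p.
Setting them equal: 513 = 19p, so p = 27.00.
Substituting into AD, y = 718.00.

p = 27.00, y = 718.00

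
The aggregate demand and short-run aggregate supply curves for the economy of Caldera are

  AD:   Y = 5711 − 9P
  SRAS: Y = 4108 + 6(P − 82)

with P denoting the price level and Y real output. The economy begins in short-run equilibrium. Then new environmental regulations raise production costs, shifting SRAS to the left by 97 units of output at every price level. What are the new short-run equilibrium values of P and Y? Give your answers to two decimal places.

P = 146.13, Y = 4395.80

This is a negative supply shock: SRAS shifts left.
New SRAS: Y = 3519 + 6P.
Set AD = SRAS: 5711 − 9P = 3519 + 6P, so 2192 = 15P and P = 146.13.
Substituting into AD, Y = 4395.80.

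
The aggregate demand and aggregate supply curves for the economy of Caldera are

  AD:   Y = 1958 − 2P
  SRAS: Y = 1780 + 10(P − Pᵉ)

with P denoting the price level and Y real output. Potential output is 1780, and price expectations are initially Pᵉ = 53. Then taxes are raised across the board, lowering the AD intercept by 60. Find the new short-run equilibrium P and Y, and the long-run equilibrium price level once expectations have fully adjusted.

AD shifts left: new AD is Y = 1898 − 2P. With Pᵉ = 53, SRAS is Y = 1250 + 10P.
Short run: 1898 − 2P = 1250 + 10P gives 648 = 12P, so P = 54 and Y = 1898 − 2·54 = 1790.
Y = 1790 is above potential 1780; expectations adjust and SRAS shifts left until Y = 1780.
Long run: on the new AD curve, 1780 = 1898 − 2P gives P = 59.

Short run: P = 54, Y = 1790. Long run: P = 59.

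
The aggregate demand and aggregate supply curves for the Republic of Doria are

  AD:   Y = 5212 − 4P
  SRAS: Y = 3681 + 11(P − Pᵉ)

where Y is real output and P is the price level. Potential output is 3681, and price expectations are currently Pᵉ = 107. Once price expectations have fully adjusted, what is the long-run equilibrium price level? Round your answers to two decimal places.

Long-run P = 382.75

Short run: with Pᵉ = 107, SRAS is Y = 2504 + 11P. Setting AD = SRAS gives 2708 = 15P, so P = 180.53 and Y = 5212 − 4P = 4489.87.
Output 4489.87 is above potential 3681, so over time expected prices rise and SRAS shifts left until Y returns to 3681.
Long run: Y = 3681 on the AD curve gives 3681 = 5212 − 4P, so P = 382.75.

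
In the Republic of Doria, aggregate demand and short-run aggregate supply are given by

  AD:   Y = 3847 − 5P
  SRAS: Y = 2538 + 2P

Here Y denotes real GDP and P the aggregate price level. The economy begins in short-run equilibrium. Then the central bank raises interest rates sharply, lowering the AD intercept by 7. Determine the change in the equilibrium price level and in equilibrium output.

This is a negative demand shock: AD shifts left.
New AD: Y = 3840 − 5P.
Set AD = SRAS: 3840 − 5P = 2538 + 2P, so 1302 = 7P and P = 186.
Y = 3840 − 5·186 = 2910.
Initially P = 187, Y = 2912, so ΔP = -1 and ΔY = -2.

ΔP = -1, ΔY = -2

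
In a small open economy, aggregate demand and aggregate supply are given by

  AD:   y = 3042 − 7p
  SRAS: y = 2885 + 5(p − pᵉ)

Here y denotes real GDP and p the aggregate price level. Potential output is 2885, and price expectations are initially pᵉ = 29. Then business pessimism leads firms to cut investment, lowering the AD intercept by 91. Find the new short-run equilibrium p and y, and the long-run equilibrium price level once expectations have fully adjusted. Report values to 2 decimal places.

Short run: p = 17.58, y = 2827.92. Long run: p = 9.43.

AD shifts left: new AD is y = 2951 − 7p. With pᵉ = 29, SRAS is y = 2740 + 5p.
Short run: 2951 − 7p = 2740 + 5p gives 211 = 12p, so p = 17.58 and y = 2951 − 7p = 2827.92.
y = 2827.92 is below potential 2885; expectations adjust and SRAS shifts right until y = 2885.
Long run: on the new AD curve, 2885 = 2951 − 7p gives p = 9.43.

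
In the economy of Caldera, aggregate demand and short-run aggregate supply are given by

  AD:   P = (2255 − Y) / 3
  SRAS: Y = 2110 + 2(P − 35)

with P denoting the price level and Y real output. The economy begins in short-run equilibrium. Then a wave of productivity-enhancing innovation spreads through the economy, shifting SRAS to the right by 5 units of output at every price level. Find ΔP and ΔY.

This is a positive supply shock: SRAS shifts right.
New SRAS: Y = 2045 + 2P.
Set AD = SRAS: 2255 − 3P = 2045 + 2P, so 210 = 5P and P = 42.
Y = 2255 − 3·42 = 2129.
Initially P = 43, Y = 2126, so ΔP = -1 and ΔY = +3.

ΔP = -1, ΔY = +3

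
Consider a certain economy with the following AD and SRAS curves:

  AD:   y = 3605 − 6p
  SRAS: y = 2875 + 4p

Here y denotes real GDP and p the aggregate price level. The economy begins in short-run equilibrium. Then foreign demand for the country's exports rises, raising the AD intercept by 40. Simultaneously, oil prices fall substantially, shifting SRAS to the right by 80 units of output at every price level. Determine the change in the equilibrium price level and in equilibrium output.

Δp = -4, Δy = +64

After both shocks: AD is y = 3645 − 6p and SRAS is y = 2955 + 4p.
Setting them equal: 690 = 10p, so p = 69.
y = 3645 − 6·69 = 3231.
Initially p = 73, y = 3167, so Δp = -4 and Δy = +64.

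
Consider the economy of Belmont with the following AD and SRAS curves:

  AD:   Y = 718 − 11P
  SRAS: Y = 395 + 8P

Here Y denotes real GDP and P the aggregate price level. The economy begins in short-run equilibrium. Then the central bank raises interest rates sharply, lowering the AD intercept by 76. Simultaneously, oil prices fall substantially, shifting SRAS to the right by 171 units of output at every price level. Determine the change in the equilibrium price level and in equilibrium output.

After both shocks: AD is Y = 642 − 11P and SRAS is Y = 566 + 8P.
Setting them equal: 76 = 19P, so P = 4.
Y = 642 − 11·4 = 598.
Initially P = 17, Y = 531, so ΔP = -13 and ΔY = +67.

ΔP = -13, ΔY = +67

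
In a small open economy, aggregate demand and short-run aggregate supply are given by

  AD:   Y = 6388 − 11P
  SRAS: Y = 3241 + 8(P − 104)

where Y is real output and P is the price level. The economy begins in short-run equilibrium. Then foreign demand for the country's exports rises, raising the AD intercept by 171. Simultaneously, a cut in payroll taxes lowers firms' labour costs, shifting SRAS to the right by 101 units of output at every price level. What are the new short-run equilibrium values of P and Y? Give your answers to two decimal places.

P = 213.11, Y = 4214.84

After both shocks: AD is Y = 6559 − 11P and SRAS is Y = 2510 + 8P.
Setting them equal: 4049 = 19P, so P = 213.11.
Substituting into AD, Y = 4214.84.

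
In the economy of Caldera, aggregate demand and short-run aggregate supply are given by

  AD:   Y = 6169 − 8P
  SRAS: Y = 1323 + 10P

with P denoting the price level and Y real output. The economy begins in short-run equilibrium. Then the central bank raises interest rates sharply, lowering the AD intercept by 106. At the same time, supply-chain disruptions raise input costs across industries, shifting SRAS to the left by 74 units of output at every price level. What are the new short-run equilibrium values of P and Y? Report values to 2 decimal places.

After both shocks: AD is Y = 6063 − 8P and SRAS is Y = 1249 + 10P.
Setting them equal: 4814 = 18P, so P = 267.44.
Substituting into AD, Y = 3923.44.

P = 267.44, Y = 3923.44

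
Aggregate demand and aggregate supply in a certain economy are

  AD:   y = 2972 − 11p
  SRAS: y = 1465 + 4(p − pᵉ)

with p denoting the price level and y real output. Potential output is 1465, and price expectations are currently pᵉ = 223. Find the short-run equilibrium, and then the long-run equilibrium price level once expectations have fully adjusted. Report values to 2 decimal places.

Short run: p = 159.93, y = 1212.73. Long run: p = 137.00.

Short run: with pᵉ = 223, SRAS is y = 573 + 4p. Setting AD = SRAS gives 2399 = 15p, so p = 159.93 and y = 2972 − 11p = 1212.73.
Output 1212.73 is below potential 1465, so over time expected prices fall and SRAS shifts right until y returns to 1465.
Long run: y = 1465 on the AD curve gives 1465 = 2972 − 11p, so p = 137.00.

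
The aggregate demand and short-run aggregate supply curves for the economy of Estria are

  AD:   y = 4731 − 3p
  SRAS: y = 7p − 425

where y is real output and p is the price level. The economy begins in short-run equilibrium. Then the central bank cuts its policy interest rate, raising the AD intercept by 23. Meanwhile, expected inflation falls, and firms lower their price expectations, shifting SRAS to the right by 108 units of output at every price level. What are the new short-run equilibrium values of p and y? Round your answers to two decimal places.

After both shocks: AD is y = 4754 − 3p and SRAS is y = 7p − 317.
Setting them equal: 5071 = 10p, so p = 507.10.
Substituting into AD, y = 3232.70.

p = 507.10, y = 3232.70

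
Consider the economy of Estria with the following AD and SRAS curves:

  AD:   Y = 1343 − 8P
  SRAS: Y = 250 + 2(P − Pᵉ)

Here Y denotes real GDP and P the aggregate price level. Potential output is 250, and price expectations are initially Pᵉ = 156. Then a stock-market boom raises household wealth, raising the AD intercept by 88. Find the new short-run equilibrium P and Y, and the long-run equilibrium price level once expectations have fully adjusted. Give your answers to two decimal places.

AD shifts right: new AD is Y = 1431 − 8P. With Pᵉ = 156, SRAS is Y = 2P − 62.
Short run: 1431 − 8P = 2P − 62 gives 1493 = 10P, so P = 149.30 and Y = 1431 − 8P = 236.60.
Y = 236.60 is below potential 250; expectations adjust and SRAS shifts right until Y = 250.
Long run: on the new AD curve, 250 = 1431 − 8P gives P = 147.63.

Short run: P = 149.30, Y = 236.60. Long run: P = 147.63.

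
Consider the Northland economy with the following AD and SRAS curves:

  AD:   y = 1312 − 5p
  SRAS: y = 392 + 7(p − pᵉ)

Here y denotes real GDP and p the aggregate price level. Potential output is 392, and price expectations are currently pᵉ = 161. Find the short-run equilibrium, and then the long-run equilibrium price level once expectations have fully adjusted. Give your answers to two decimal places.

Short run: p = 170.58, y = 459.08. Long run: p = 184.00.

Short run: with pᵉ = 161, SRAS is y = 7p − 735. Setting AD = SRAS gives 2047 = 12p, so p = 170.58 and y = 1312 − 5p = 459.08.
Output 459.08 is above potential 392, so over time expected prices rise and SRAS shifts left until y returns to 392.
Long run: y = 392 on the AD curve gives 392 = 1312 − 5p, so p = 184.00.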